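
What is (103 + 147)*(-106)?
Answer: -26500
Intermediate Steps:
(103 + 147)*(-106) = 250*(-106) = -26500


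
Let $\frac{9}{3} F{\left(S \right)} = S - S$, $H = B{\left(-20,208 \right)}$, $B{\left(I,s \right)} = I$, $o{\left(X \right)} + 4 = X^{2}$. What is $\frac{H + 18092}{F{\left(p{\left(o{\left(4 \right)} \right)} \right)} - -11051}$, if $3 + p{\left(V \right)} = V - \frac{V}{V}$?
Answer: $\frac{18072}{11051} \approx 1.6353$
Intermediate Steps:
$o{\left(X \right)} = -4 + X^{2}$
$p{\left(V \right)} = -4 + V$ ($p{\left(V \right)} = -3 + \left(V - \frac{V}{V}\right) = -3 + \left(V - 1\right) = -3 + \left(-1 + V\right) = -4 + V$)
$H = -20$
$F{\left(S \right)} = 0$ ($F{\left(S \right)} = \frac{S - S}{3} = \frac{1}{3} \cdot 0 = 0$)
$\frac{H + 18092}{F{\left(p{\left(o{\left(4 \right)} \right)} \right)} - -11051} = \frac{-20 + 18092}{0 - -11051} = \frac{18072}{0 + 11051} = \frac{18072}{11051}$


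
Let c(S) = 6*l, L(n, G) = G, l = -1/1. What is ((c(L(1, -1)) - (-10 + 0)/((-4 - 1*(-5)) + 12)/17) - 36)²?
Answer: 85969984/48841 ≈ 1760.2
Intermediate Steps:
l = -1 (l = -1*1 = -1)
c(S) = -6 (c(S) = 6*(-1) = -6)
((c(L(1, -1)) - (-10 + 0)/((-4 - 1*(-5)) + 12)/17) - 36)² = ((-6 - (-10 + 0)/((-4 - 1*(-5)) + 12)/17) - 36)² = ((-6 - (-10/((-4 + 5) + 12))/17) - 36)² = ((-6 - (-10/(1 + 12))/17) - 36)² = ((-6 - (-10/13)/17) - 36)² = ((-6 - (-10*1/13)/17) - 36)² = ((-6 - (-10)/(13*17)) - 36)² = ((-6 - 1*(-10/221)) - 36)² = ((-6 + 10/221) - 36)² = (-1316/221 - 36)² = (-9272/221)² = 85969984/48841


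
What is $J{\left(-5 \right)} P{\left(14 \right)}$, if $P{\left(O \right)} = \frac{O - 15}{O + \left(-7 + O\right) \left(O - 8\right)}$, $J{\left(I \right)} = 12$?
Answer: $- \frac{3}{14} \approx -0.21429$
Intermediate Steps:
$P{\left(O \right)} = \frac{-15 + O}{O + \left(-8 + O\right) \left(-7 + O\right)}$ ($P{\left(O \right)} = \frac{-15 + O}{O + \left(-7 + O\right) \left(-8 + O\right)} = \frac{-15 + O}{O + \left(-8 + O\right) \left(-7 + O\right)}$)
$J{\left(-5 \right)} P{\left(14 \right)} = 12 \frac{-15 + 14}{56 + 14^{2} - 196} = 12 \frac{1}{56 + 196 - 196} \left(-1\right) = 12 \cdot \frac{1}{56} \left(-1\right) = 12 \left(- \frac{1}{56}\right) = - \frac{3}{14}$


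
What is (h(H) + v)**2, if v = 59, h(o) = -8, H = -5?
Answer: 2601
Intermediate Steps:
(h(H) + v)**2 = (-8 + 59)**2 = 51**2 = 2601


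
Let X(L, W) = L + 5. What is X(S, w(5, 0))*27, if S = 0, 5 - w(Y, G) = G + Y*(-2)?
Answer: 135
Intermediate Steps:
w(Y, G) = 5 - G + 2*Y (w(Y, G) = 5 - (G + Y*(-2)) = 5 - (G - 2*Y) = 5 + (-G + 2*Y) = 5 - G + 2*Y)
X(L, W) = 5 + L
X(S, w(5, 0))*27 = (5 + 0)*27 = 5*27 = 135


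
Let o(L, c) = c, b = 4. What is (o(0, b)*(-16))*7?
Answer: -448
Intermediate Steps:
(o(0, b)*(-16))*7 = (4*(-16))*7 = -64*7 = -448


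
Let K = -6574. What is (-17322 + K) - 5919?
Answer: -29815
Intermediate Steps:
(-17322 + K) - 5919 = (-17322 - 6574) - 5919 = -23896 - 5919 = -29815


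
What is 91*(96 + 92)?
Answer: 17108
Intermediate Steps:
91*(96 + 92) = 91*188 = 17108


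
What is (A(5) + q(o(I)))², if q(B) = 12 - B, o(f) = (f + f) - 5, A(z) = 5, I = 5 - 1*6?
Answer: 576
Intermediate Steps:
I = -1 (I = 5 - 6 = -1)
o(f) = -5 + 2*f (o(f) = 2*f - 5 = -5 + 2*f)
(A(5) + q(o(I)))² = (5 + (12 - (-5 + 2*(-1))))² = (5 + (12 - (-5 - 2)))² = (5 + (12 - 1*(-7)))² = (5 + (12 + 7))² = (5 + 19)² = 24² = 576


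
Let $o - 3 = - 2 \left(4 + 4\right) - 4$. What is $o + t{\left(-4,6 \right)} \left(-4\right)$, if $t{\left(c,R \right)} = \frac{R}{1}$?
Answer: $-41$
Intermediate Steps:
$o = -17$ ($o = 3 - \left(4 + 2 \left(4 + 4\right)\right) = 3 - 20 = -17$)
$t{\left(c,R \right)} = R$ ($t{\left(c,R \right)} = R 1 = R$)
$o + t{\left(-4,6 \right)} \left(-4\right) = -17 + 6 \left(-4\right) = -17 - 24 = -41$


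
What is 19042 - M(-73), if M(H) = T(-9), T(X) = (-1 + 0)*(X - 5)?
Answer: 19028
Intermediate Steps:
T(X) = 5 - X (T(X) = -(-5 + X) = 5 - X)
M(H) = 14 (M(H) = 5 - 1*(-9) = 5 + 9 = 14)
19042 - M(-73) = 19042 - 1*14 = 19042 - 14 = 19028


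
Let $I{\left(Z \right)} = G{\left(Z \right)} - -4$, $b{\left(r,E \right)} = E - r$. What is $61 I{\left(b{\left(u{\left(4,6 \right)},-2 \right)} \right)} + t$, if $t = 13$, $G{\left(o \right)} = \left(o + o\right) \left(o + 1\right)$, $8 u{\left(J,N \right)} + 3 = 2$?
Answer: $\frac{14629}{32} \approx 457.16$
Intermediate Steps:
$u{\left(J,N \right)} = - \frac{1}{8}$ ($u{\left(J,N \right)} = - \frac{3}{8} + \frac{1}{8} \cdot 2 = - \frac{3}{8} + \frac{1}{4} = - \frac{1}{8}$)
$G{\left(o \right)} = 2 o \left(1 + o\right)$
$I{\left(Z \right)} = 4 + 2 Z \left(1 + Z\right)$ ($I{\left(Z \right)} = 2 Z \left(1 + Z\right) - -4 = 2 Z \left(1 + Z\right) + 4 = 4 + 2 Z \left(1 + Z\right)$)
$61 I{\left(b{\left(u{\left(4,6 \right)},-2 \right)} \right)} + t = 61 \left(4 + 2 \left(-2 - - \frac{1}{8}\right) \left(1 - \frac{15}{8}\right)\right) + 13 = 61 \left(4 + 2 \left(-2 + \frac{1}{8}\right) \left(1 + \left(-2 + \frac{1}{8}\right)\right)\right) + 13 = 61 \left(4 + 2 \left(- \frac{15}{8}\right) \left(1 - \frac{15}{8}\right)\right) + 13 = 61 \left(4 + 2 \left(- \frac{15}{8}\right) \left(- \frac{7}{8}\right)\right) + 13 = 61 \left(4 + \frac{105}{32}\right) + 13 = 61 \cdot \frac{233}{32} + 13 = \frac{14213}{32} + 13 = \frac{14629}{32}$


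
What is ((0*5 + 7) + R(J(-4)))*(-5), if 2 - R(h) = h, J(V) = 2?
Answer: -35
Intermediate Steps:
R(h) = 2 - h
((0*5 + 7) + R(J(-4)))*(-5) = ((0*5 + 7) + (2 - 1*2))*(-5) = ((0 + 7) + (2 - 2))*(-5) = (7 + 0)*(-5) = 7*(-5) = -35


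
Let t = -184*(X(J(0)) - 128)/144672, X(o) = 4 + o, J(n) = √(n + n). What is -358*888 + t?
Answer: -1437243271/4521 ≈ -3.1790e+5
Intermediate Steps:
J(n) = √2*√n (J(n) = √(2*n) = √2*√n)
t = 713/4521 (t = -184*((4 + √2*√0) - 128)/144672 = -184*((4 + √2*0) - 128)*(1/144672) = -184*((4 + 0) - 128)*(1/144672) = -184*(4 - 128)*(1/144672) = -184*(-124)*(1/144672) = 22816*(1/144672) = 713/4521 ≈ 0.15771)
-358*888 + t = -358*888 + 713/4521 = -317904 + 713/4521 = -1437243271/4521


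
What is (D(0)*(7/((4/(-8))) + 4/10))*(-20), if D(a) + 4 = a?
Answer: -1088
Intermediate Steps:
D(a) = -4 + a
(D(0)*(7/((4/(-8))) + 4/10))*(-20) = ((-4 + 0)*(7/((4/(-8))) + 4/10))*(-20) = -4*(7/((4*(-1/8))) + 4*(1/10))*(-20) = -4*(7/(-1/2) + 2/5)*(-20) = -4*(7*(-2) + 2/5)*(-20) = -4*(-14 + 2/5)*(-20) = -4*(-68/5)*(-20) = (272/5)*(-20) = -1088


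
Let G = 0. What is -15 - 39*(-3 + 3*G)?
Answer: 102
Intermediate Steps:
-15 - 39*(-3 + 3*G) = -15 - 39*(-3 + 3*0) = -15 - 39*(-3 + 0) = -15 - 39*(-3) = -15 + 117 = 102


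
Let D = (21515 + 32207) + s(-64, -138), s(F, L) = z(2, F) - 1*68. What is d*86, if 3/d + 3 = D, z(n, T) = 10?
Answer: 86/17887 ≈ 0.0048080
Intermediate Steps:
s(F, L) = -58 (s(F, L) = 10 - 1*68 = 10 - 68 = -58)
D = 53664 (D = (21515 + 32207) - 58 = 53722 - 58 = 53664)
d = 1/17887 (d = 3/(-3 + 53664) = 3/53661 = 3*(1/53661) = 1/17887 ≈ 5.5907e-5)
d*86 = (1/17887)*86 = 86/17887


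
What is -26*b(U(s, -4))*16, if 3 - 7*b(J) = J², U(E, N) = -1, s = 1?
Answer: -832/7 ≈ -118.86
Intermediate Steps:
b(J) = 3/7 - J²/7
-26*b(U(s, -4))*16 = -26*(3/7 - ⅐*(-1)²)*16 = -26*(3/7 - ⅐*1)*16 = -26*(3/7 - ⅐)*16 = -26*2/7*16 = -52/7*16 = -832/7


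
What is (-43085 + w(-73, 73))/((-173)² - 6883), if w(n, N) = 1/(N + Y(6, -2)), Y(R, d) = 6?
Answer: -1701857/910317 ≈ -1.8695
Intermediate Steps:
w(n, N) = 1/(6 + N) (w(n, N) = 1/(N + 6) = 1/(6 + N))
(-43085 + w(-73, 73))/((-173)² - 6883) = (-43085 + 1/(6 + 73))/((-173)² - 6883) = (-43085 + 1/79)/(29929 - 6883) = (-43085 + 1/79)/23046 = -3403714/79*1/23046 = -1701857/910317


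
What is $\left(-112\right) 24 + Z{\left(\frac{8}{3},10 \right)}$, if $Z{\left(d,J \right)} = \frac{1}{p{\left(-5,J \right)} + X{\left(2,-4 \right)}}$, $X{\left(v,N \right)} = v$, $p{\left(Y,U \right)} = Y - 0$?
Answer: $- \frac{8065}{3} \approx -2688.3$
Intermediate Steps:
$p{\left(Y,U \right)} = Y$ ($p{\left(Y,U \right)} = Y + 0 = Y$)
$Z{\left(d,J \right)} = - \frac{1}{3}$ ($Z{\left(d,J \right)} = \frac{1}{-5 + 2} = \frac{1}{-3} = - \frac{1}{3}$)
$\left(-112\right) 24 + Z{\left(\frac{8}{3},10 \right)} = \left(-112\right) 24 - \frac{1}{3} = -2688 - \frac{1}{3} = - \frac{8065}{3}$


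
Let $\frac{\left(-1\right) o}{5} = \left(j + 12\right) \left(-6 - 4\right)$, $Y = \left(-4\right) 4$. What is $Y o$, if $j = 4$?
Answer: $-12800$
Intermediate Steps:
$Y = -16$
$o = 800$ ($o = - 5 \left(4 + 12\right) \left(-6 - 4\right) = - 5 \cdot 16 \left(-6 - 4\right) = - 5 \cdot 16 \left(-10\right) = \left(-5\right) \left(-160\right) = 800$)
$Y o = \left(-16\right) 800 = -12800$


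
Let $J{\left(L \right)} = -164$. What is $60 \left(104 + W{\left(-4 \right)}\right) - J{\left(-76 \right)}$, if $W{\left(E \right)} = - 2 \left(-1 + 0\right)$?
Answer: $6524$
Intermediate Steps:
$W{\left(E \right)} = 2$ ($W{\left(E \right)} = \left(-2\right) \left(-1\right) = 2$)
$60 \left(104 + W{\left(-4 \right)}\right) - J{\left(-76 \right)} = 60 \left(104 + 2\right) - -164 = 60 \cdot 106 + 164 = 6360 + 164 = 6524$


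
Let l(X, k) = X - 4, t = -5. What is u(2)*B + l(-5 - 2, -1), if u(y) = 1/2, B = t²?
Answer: 3/2 ≈ 1.5000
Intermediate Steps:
l(X, k) = -4 + X
B = 25 (B = (-5)² = 25)
u(y) = ½
u(2)*B + l(-5 - 2, -1) = (½)*25 + (-4 + (-5 - 2)) = 25/2 + (-4 - 7) = 25/2 - 11 = 3/2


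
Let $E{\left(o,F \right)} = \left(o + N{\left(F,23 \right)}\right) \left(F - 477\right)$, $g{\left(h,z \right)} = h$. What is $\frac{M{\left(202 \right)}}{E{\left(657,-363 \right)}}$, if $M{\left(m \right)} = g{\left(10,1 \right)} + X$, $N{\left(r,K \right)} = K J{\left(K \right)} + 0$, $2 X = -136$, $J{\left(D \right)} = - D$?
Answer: $\frac{29}{53760} \approx 0.00053943$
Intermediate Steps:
$X = -68$ ($X = \frac{1}{2} \left(-136\right) = -68$)
$N{\left(r,K \right)} = - K^{2}$ ($N{\left(r,K \right)} = K \left(- K\right) + 0 = - K^{2} + 0 = - K^{2}$)
$E{\left(o,F \right)} = \left(-529 + o\right) \left(-477 + F\right)$ ($E{\left(o,F \right)} = \left(o - 23^{2}\right) \left(F - 477\right) = \left(o - 529\right) \left(-477 + F\right) = \left(-529 + o\right) \left(-477 + F\right)$)
$M{\left(m \right)} = -58$ ($M{\left(m \right)} = 10 - 68 = -58$)
$\frac{M{\left(202 \right)}}{E{\left(657,-363 \right)}} = - \frac{58}{252333 - -192027 - 313389 - 238491} = - \frac{58}{252333 + 192027 - 313389 - 238491} = - \frac{58}{-107520} = \left(-58\right) \left(- \frac{1}{107520}\right) = \frac{29}{53760}$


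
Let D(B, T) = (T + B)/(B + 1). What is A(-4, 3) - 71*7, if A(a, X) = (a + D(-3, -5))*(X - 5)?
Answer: -497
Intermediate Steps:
D(B, T) = (B + T)/(1 + B)
A(a, X) = (-5 + X)*(4 + a) (A(a, X) = (a + (-3 - 5)/(1 - 3))*(X - 5) = (a - 8/(-2))*(-5 + X) = (a - ½*(-8))*(-5 + X) = (a + 4)*(-5 + X) = (4 + a)*(-5 + X) = (-5 + X)*(4 + a))
A(-4, 3) - 71*7 = (-20 - 5*(-4) + 4*3 + 3*(-4)) - 71*7 = (-20 + 20 + 12 - 12) - 497 = 0 - 497 = -497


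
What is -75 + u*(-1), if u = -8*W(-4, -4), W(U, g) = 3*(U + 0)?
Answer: -171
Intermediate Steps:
W(U, g) = 3*U
u = 96 (u = -24*(-4) = -8*(-12) = 96)
-75 + u*(-1) = -75 + 96*(-1) = -75 - 96 = -171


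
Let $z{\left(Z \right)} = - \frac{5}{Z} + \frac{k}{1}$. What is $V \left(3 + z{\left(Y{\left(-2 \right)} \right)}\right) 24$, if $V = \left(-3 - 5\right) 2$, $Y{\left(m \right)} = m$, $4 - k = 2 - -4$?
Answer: $-1344$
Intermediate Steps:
$k = -2$ ($k = 4 - \left(2 - -4\right) = 4 - \left(2 + 4\right) = 4 - 6 = -2$)
$z{\left(Z \right)} = -2 - \frac{5}{Z}$ ($z{\left(Z \right)} = - \frac{5}{Z} - \frac{2}{1} = - \frac{5}{Z} - 2 = -2 - \frac{5}{Z}$)
$V = -16$ ($V = \left(-8\right) 2 = -16$)
$V \left(3 + z{\left(Y{\left(-2 \right)} \right)}\right) 24 = - 16 \left(3 - \left(2 + \frac{5}{-2}\right)\right) 24 = - 16 \left(3 - - \frac{1}{2}\right) 24 = - 16 \left(3 + \left(-2 + \frac{5}{2}\right)\right) 24 = - 16 \left(3 + \frac{1}{2}\right) 24 = \left(-16\right) \frac{7}{2} \cdot 24 = \left(-56\right) 24 = -1344$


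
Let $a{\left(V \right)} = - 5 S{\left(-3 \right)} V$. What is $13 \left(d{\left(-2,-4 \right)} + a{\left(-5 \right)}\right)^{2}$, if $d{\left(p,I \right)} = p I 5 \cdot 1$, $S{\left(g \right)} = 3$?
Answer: $171925$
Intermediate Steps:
$d{\left(p,I \right)} = 5 I p$ ($d{\left(p,I \right)} = I p 5 \cdot 1 = 5 I p 1 = 5 I p$)
$a{\left(V \right)} = - 15 V$ ($a{\left(V \right)} = \left(-5\right) 3 V = - 15 V$)
$13 \left(d{\left(-2,-4 \right)} + a{\left(-5 \right)}\right)^{2} = 13 \left(5 \left(-4\right) \left(-2\right) - -75\right)^{2} = 13 \left(40 + 75\right)^{2} = 13 \cdot 115^{2} = 13 \cdot 13225 = 171925$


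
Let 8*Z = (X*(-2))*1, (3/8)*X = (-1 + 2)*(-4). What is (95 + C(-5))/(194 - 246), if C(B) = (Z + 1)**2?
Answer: -244/117 ≈ -2.0855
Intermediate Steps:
X = -32/3 (X = 8*((-1 + 2)*(-4))/3 = 8*(1*(-4))/3 = (8/3)*(-4) = -32/3 ≈ -10.667)
Z = 8/3 (Z = (-32/3*(-2)*1)/8 = ((64/3)*1)/8 = (1/8)*(64/3) = 8/3 ≈ 2.6667)
C(B) = 121/9 (C(B) = (8/3 + 1)**2 = (11/3)**2 = 121/9)
(95 + C(-5))/(194 - 246) = (95 + 121/9)/(194 - 246) = (976/9)/(-52) = (976/9)*(-1/52) = -244/117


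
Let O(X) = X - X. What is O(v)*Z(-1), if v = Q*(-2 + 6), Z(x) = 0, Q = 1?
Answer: 0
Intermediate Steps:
v = 4 (v = 1*(-2 + 6) = 1*4 = 4)
O(X) = 0
O(v)*Z(-1) = 0*0 = 0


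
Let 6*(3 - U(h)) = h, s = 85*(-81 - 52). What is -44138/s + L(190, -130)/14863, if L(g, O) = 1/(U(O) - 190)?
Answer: 325387420709/83341002640 ≈ 3.9043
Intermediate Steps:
s = -11305 (s = 85*(-133) = -11305)
U(h) = 3 - h/6
L(g, O) = 1/(-187 - O/6) (L(g, O) = 1/((3 - O/6) - 190) = 1/(-187 - O/6))
-44138/s + L(190, -130)/14863 = -44138/(-11305) - 6/(1122 - 130)/14863 = -44138*(-1/11305) - 6/992*(1/14863) = 44138/11305 - 6*1/992*(1/14863) = 44138/11305 - 3/496*1/14863 = 44138/11305 - 3/7372048 = 325387420709/83341002640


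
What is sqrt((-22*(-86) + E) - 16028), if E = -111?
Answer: 3*I*sqrt(1583) ≈ 119.36*I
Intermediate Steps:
sqrt((-22*(-86) + E) - 16028) = sqrt((-22*(-86) - 111) - 16028) = sqrt((1892 - 111) - 16028) = sqrt(1781 - 16028) = sqrt(-14247) = 3*I*sqrt(1583)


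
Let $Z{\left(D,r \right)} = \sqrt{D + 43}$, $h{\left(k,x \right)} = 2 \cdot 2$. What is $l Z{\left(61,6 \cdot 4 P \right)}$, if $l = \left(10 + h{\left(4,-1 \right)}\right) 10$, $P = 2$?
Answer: $280 \sqrt{26} \approx 1427.7$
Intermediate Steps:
$h{\left(k,x \right)} = 4$
$Z{\left(D,r \right)} = \sqrt{43 + D}$
$l = 140$ ($l = \left(10 + 4\right) 10 = 14 \cdot 10 = 140$)
$l Z{\left(61,6 \cdot 4 P \right)} = 140 \sqrt{43 + 61} = 140 \sqrt{104} = 140 \cdot 2 \sqrt{26} = 280 \sqrt{26}$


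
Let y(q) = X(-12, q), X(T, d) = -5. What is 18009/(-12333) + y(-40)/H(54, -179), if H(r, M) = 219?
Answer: -1335212/900309 ≈ -1.4831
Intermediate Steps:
y(q) = -5
18009/(-12333) + y(-40)/H(54, -179) = 18009/(-12333) - 5/219 = 18009*(-1/12333) - 5*1/219 = -6003/4111 - 5/219 = -1335212/900309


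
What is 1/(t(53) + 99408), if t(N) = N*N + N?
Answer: 1/102270 ≈ 9.7780e-6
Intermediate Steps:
t(N) = N + N² (t(N) = N² + N = N + N²)
1/(t(53) + 99408) = 1/(53*(1 + 53) + 99408) = 1/(53*54 + 99408) = 1/(2862 + 99408) = 1/102270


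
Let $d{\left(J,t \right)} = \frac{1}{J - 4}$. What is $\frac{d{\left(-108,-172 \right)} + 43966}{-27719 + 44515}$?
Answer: $\frac{4924191}{1881152} \approx 2.6176$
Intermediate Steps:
$d{\left(J,t \right)} = \frac{1}{-4 + J}$
$\frac{d{\left(-108,-172 \right)} + 43966}{-27719 + 44515} = \frac{\frac{1}{-4 - 108} + 43966}{-27719 + 44515} = \frac{\frac{1}{-112} + 43966}{16796} = \left(- \frac{1}{112} + 43966\right) \frac{1}{16796} = \frac{4924191}{112} \cdot \frac{1}{16796} = \frac{4924191}{1881152}$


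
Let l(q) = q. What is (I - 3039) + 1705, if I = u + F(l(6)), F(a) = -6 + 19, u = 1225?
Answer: -96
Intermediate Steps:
F(a) = 13
I = 1238 (I = 1225 + 13 = 1238)
(I - 3039) + 1705 = (1238 - 3039) + 1705 = -1801 + 1705 = -96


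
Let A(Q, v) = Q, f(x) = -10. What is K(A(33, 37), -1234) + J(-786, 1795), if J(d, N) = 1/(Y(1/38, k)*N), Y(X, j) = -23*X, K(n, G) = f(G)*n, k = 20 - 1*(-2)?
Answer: -13624088/41285 ≈ -330.00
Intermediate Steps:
k = 22 (k = 20 + 2 = 22)
K(n, G) = -10*n
J(d, N) = -38/(23*N) (J(d, N) = 1/((-23/38)*N) = 1/((-23*1/38)*N) = 1/(-23*N/38) = -38/(23*N))
K(A(33, 37), -1234) + J(-786, 1795) = -10*33 - 38/23/1795 = -330 - 38/23*1/1795 = -330 - 38/41285 = -13624088/41285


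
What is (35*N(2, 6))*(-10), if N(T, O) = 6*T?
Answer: -4200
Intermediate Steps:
(35*N(2, 6))*(-10) = (35*(6*2))*(-10) = (35*12)*(-10) = 420*(-10) = -4200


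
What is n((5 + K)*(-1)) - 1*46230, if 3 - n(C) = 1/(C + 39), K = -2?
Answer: -1664173/36 ≈ -46227.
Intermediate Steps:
n(C) = 3 - 1/(39 + C) (n(C) = 3 - 1/(C + 39) = 3 - 1/(39 + C))
n((5 + K)*(-1)) - 1*46230 = (116 + 3*((5 - 2)*(-1)))/(39 + (5 - 2)*(-1)) - 1*46230 = (116 + 3*(3*(-1)))/(39 + 3*(-1)) - 46230 = (116 + 3*(-3))/(39 - 3) - 46230 = (116 - 9)/36 - 46230 = (1/36)*107 - 46230 = 107/36 - 46230 = -1664173/36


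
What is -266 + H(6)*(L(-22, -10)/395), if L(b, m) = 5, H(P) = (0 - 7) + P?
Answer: -21015/79 ≈ -266.01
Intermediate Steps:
H(P) = -7 + P
-266 + H(6)*(L(-22, -10)/395) = -266 + (-7 + 6)*(5/395) = -266 - 5/395 = -266 - 1*1/79 = -266 - 1/79 = -21015/79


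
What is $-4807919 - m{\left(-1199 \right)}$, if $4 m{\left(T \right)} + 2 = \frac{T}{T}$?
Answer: $- \frac{19231675}{4} \approx -4.8079 \cdot 10^{6}$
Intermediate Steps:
$m{\left(T \right)} = - \frac{1}{4}$ ($m{\left(T \right)} = - \frac{1}{2} + \frac{T \frac{1}{T}}{4} = - \frac{1}{2} + \frac{1}{4} \cdot 1 = - \frac{1}{2} + \frac{1}{4} = - \frac{1}{4}$)
$-4807919 - m{\left(-1199 \right)} = -4807919 - - \frac{1}{4} = -4807919 + \frac{1}{4} = - \frac{19231675}{4}$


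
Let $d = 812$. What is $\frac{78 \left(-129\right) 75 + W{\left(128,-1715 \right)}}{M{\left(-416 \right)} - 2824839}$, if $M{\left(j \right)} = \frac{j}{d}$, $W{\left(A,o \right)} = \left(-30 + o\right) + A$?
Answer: $\frac{153522201}{573442421} \approx 0.26772$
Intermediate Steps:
$W{\left(A,o \right)} = -30 + A + o$
$M{\left(j \right)} = \frac{j}{812}$
$\frac{78 \left(-129\right) 75 + W{\left(128,-1715 \right)}}{M{\left(-416 \right)} - 2824839} = \frac{78 \left(-129\right) 75 - 1617}{\frac{1}{812} \left(-416\right) - 2824839} = \frac{\left(-10062\right) 75 - 1617}{- \frac{104}{203} - 2824839} = \frac{-754650 - 1617}{- \frac{573442421}{203}} = \left(-756267\right) \left(- \frac{203}{573442421}\right) = \frac{153522201}{573442421}$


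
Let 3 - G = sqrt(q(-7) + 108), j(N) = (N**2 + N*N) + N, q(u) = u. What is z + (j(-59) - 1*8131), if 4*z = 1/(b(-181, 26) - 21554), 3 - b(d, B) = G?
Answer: -1140995756417/929149630 - sqrt(101)/1858299260 ≈ -1228.0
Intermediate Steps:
j(N) = N + 2*N**2 (j(N) = (N**2 + N**2) + N = 2*N**2 + N = N + 2*N**2)
G = 3 - sqrt(101) (G = 3 - sqrt(-7 + 108) = 3 - sqrt(101) ≈ -7.0499)
b(d, B) = sqrt(101) (b(d, B) = 3 - (3 - sqrt(101)) = 3 + (-3 + sqrt(101)) = sqrt(101))
z = 1/(4*(-21554 + sqrt(101))) (z = 1/(4*(sqrt(101) - 21554)) = 1/(4*(-21554 + sqrt(101))) ≈ -1.1604e-5)
z + (j(-59) - 1*8131) = (-10777/929149630 - sqrt(101)/1858299260) + (-59*(1 + 2*(-59)) - 1*8131) = (-10777/929149630 - sqrt(101)/1858299260) + (-59*(1 - 118) - 8131) = (-10777/929149630 - sqrt(101)/1858299260) + (-59*(-117) - 8131) = (-10777/929149630 - sqrt(101)/1858299260) + (6903 - 8131) = (-10777/929149630 - sqrt(101)/1858299260) - 1228 = -1140995756417/929149630 - sqrt(101)/1858299260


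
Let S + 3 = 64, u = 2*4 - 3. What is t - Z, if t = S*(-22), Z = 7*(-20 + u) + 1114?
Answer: -2351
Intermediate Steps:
u = 5 (u = 8 - 3 = 5)
S = 61 (S = -3 + 64 = 61)
Z = 1009 (Z = 7*(-20 + 5) + 1114 = 7*(-15) + 1114 = -105 + 1114 = 1009)
t = -1342 (t = 61*(-22) = -1342)
t - Z = -1342 - 1*1009 = -1342 - 1009 = -2351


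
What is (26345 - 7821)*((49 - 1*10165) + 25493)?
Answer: 284843548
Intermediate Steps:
(26345 - 7821)*((49 - 1*10165) + 25493) = 18524*((49 - 10165) + 25493) = 18524*(-10116 + 25493) = 18524*15377 = 284843548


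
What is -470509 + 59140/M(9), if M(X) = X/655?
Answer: 34502119/9 ≈ 3.8336e+6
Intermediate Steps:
M(X) = X/655 (M(X) = X*(1/655) = X/655)
-470509 + 59140/M(9) = -470509 + 59140/(((1/655)*9)) = -470509 + 59140/(9/655) = -470509 + 59140*(655/9) = -470509 + 38736700/9 = 34502119/9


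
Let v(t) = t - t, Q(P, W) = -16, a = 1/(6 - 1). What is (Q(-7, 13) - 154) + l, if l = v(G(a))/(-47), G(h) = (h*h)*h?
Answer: -170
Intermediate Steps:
a = 1/5 ≈ 0.20000
G(h) = h**3 (G(h) = h**2*h = h**3)
v(t) = 0
l = 0 (l = 0/(-47) = 0*(-1/47) = 0)
(Q(-7, 13) - 154) + l = (-16 - 154) + 0 = -170 + 0 = -170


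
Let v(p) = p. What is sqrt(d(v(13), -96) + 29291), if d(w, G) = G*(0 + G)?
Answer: sqrt(38507) ≈ 196.23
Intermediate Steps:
d(w, G) = G**2 (d(w, G) = G*G = G**2)
sqrt(d(v(13), -96) + 29291) = sqrt((-96)**2 + 29291) = sqrt(9216 + 29291) = sqrt(38507)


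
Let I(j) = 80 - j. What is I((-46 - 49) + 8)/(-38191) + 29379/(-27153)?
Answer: -53645140/49380963 ≈ -1.0864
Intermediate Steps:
I((-46 - 49) + 8)/(-38191) + 29379/(-27153) = (80 - ((-46 - 49) + 8))/(-38191) + 29379/(-27153) = (80 - (-95 + 8))*(-1/38191) + 29379*(-1/27153) = (80 - 1*(-87))*(-1/38191) - 1399/1293 = (80 + 87)*(-1/38191) - 1399/1293 = 167*(-1/38191) - 1399/1293 = -167/38191 - 1399/1293 = -53645140/49380963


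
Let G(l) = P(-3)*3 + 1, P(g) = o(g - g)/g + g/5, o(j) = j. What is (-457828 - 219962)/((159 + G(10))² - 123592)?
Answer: 1882750/273791 ≈ 6.8766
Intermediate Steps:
P(g) = g/5 (P(g) = (g - g)/g + g/5 = 0/g + g*(⅕) = 0 + g/5 = g/5)
G(l) = -⅘ (G(l) = ((⅕)*(-3))*3 + 1 = -⅗*3 + 1 = -9/5 + 1 = -⅘)
(-457828 - 219962)/((159 + G(10))² - 123592) = (-457828 - 219962)/((159 - ⅘)² - 123592) = -677790/((791/5)² - 123592) = -677790/(625681/25 - 123592) = -677790/(-2464119/25) = -677790*(-25/2464119) = 1882750/273791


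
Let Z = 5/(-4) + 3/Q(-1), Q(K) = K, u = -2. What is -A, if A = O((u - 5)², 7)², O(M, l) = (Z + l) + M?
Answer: -42849/16 ≈ -2678.1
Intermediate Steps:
Z = -17/4 (Z = 5/(-4) + 3/(-1) = 5*(-¼) + 3*(-1) = -5/4 - 3 = -17/4 ≈ -4.2500)
O(M, l) = -17/4 + M + l (O(M, l) = (-17/4 + l) + M = -17/4 + M + l)
A = 42849/16 (A = (-17/4 + (-2 - 5)² + 7)² = (-17/4 + (-7)² + 7)² = (-17/4 + 49 + 7)² = (207/4)² = 42849/16 ≈ 2678.1)
-A = -1*42849/16 = -42849/16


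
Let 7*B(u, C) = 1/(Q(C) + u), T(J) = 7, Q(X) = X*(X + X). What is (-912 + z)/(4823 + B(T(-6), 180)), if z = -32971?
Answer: -15370989067/2187949128 ≈ -7.0253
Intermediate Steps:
Q(X) = 2*X**2 (Q(X) = X*(2*X) = 2*X**2)
B(u, C) = 1/(7*(u + 2*C**2)) (B(u, C) = 1/(7*(2*C**2 + u)) = 1/(7*(u + 2*C**2)))
(-912 + z)/(4823 + B(T(-6), 180)) = (-912 - 32971)/(4823 + 1/(7*(7 + 2*180**2))) = -33883/(4823 + 1/(7*(7 + 2*32400))) = -33883/(4823 + 1/(7*(7 + 64800))) = -33883/(4823 + (1/7)/64807) = -33883/(4823 + (1/7)*(1/64807)) = -33883/(4823 + 1/453649) = -33883/2187949128/453649 = -33883*453649/2187949128 = -15370989067/2187949128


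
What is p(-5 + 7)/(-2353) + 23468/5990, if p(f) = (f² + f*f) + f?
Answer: 27580152/7047235 ≈ 3.9136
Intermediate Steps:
p(f) = f + 2*f² (p(f) = (f² + f²) + f = 2*f² + f = f + 2*f²)
p(-5 + 7)/(-2353) + 23468/5990 = ((-5 + 7)*(1 + 2*(-5 + 7)))/(-2353) + 23468/5990 = (2*(1 + 2*2))*(-1/2353) + 23468*(1/5990) = (2*(1 + 4))*(-1/2353) + 11734/2995 = (2*5)*(-1/2353) + 11734/2995 = 10*(-1/2353) + 11734/2995 = -10/2353 + 11734/2995 = 27580152/7047235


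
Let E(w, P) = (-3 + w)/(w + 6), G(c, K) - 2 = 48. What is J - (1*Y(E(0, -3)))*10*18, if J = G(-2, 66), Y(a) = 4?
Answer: -670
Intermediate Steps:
G(c, K) = 50 (G(c, K) = 2 + 48 = 50)
E(w, P) = (-3 + w)/(6 + w)
J = 50
J - (1*Y(E(0, -3)))*10*18 = 50 - (1*4)*10*18 = 50 - 4*10*18 = 50 - 40*18 = 50 - 1*720 = 50 - 720 = -670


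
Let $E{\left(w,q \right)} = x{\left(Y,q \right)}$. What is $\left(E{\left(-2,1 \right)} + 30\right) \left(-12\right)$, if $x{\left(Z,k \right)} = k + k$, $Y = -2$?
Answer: $-384$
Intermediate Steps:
$x{\left(Z,k \right)} = 2 k$
$E{\left(w,q \right)} = 2 q$
$\left(E{\left(-2,1 \right)} + 30\right) \left(-12\right) = \left(2 \cdot 1 + 30\right) \left(-12\right) = \left(2 + 30\right) \left(-12\right) = 32 \left(-12\right) = -384$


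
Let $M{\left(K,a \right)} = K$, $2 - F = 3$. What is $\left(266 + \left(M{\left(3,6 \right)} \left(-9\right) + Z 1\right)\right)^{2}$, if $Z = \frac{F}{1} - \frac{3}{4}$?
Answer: $\frac{900601}{16} \approx 56288.0$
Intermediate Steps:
$F = -1$ ($F = 2 - 3 = -1$)
$Z = - \frac{7}{4}$ ($Z = - 1^{-1} - \frac{3}{4} = \left(-1\right) 1 - \frac{3}{4} = -1 - \frac{3}{4} = - \frac{7}{4} \approx -1.75$)
$\left(266 + \left(M{\left(3,6 \right)} \left(-9\right) + Z 1\right)\right)^{2} = \left(266 + \left(3 \left(-9\right) - \frac{7}{4}\right)\right)^{2} = \left(266 - \frac{115}{4}\right)^{2} = \left(\frac{949}{4}\right)^{2} = \frac{900601}{16}$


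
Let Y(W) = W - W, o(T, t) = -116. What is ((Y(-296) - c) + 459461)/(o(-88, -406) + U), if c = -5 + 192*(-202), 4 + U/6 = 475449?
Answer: 249125/1426277 ≈ 0.17467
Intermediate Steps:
U = 2852670 (U = -24 + 6*475449 = -24 + 2852694 = 2852670)
Y(W) = 0
c = -38789 (c = -5 - 38784 = -38789)
((Y(-296) - c) + 459461)/(o(-88, -406) + U) = ((0 - 1*(-38789)) + 459461)/(-116 + 2852670) = ((0 + 38789) + 459461)/2852554 = (38789 + 459461)*(1/2852554) = 498250*(1/2852554) = 249125/1426277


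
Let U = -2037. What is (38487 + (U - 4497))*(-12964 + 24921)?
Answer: 382062021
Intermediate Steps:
(38487 + (U - 4497))*(-12964 + 24921) = (38487 + (-2037 - 4497))*(-12964 + 24921) = (38487 - 6534)*11957 = 31953*11957 = 382062021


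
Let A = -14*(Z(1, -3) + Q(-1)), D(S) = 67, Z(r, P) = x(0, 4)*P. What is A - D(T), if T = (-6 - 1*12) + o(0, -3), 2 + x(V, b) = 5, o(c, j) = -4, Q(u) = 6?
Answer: -25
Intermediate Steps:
x(V, b) = 3 (x(V, b) = -2 + 5 = 3)
Z(r, P) = 3*P
T = -22 (T = (-6 - 1*12) - 4 = (-6 - 12) - 4 = -18 - 4 = -22)
A = 42 (A = -14*(3*(-3) + 6) = -14*(-9 + 6) = -14*(-3) = 42)
A - D(T) = 42 - 1*67 = 42 - 67 = -25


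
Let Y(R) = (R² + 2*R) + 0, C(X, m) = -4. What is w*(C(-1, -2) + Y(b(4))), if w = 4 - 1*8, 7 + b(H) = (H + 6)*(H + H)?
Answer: -21884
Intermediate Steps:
b(H) = -7 + 2*H*(6 + H) (b(H) = -7 + (H + 6)*(H + H) = -7 + (6 + H)*(2*H) = -7 + 2*H*(6 + H))
Y(R) = R² + 2*R
w = -4 (w = 4 - 8 = -4)
w*(C(-1, -2) + Y(b(4))) = -4*(-4 + (-7 + 2*4² + 12*4)*(2 + (-7 + 2*4² + 12*4))) = -4*(-4 + (-7 + 2*16 + 48)*(2 + (-7 + 2*16 + 48))) = -4*(-4 + (-7 + 32 + 48)*(2 + (-7 + 32 + 48))) = -4*(-4 + 73*(2 + 73)) = -4*(-4 + 73*75) = -4*(-4 + 5475) = -4*5471 = -21884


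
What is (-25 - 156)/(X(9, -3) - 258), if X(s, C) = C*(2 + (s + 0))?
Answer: 181/291 ≈ 0.62199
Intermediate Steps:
X(s, C) = C*(2 + s)
(-25 - 156)/(X(9, -3) - 258) = (-25 - 156)/(-3*(2 + 9) - 258) = -181/(-3*11 - 258) = -181/(-33 - 258) = -181/(-291) = -181*(-1/291) = 181/291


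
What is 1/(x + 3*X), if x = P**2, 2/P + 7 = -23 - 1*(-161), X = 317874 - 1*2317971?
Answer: -17161/102970993847 ≈ -1.6666e-7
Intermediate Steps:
X = -2000097 (X = 317874 - 2317971 = -2000097)
P = 2/131 (P = 2/(-7 + (-23 - 1*(-161))) = 2/(-7 + (-23 + 161)) = 2/(-7 + 138) = 2/131 ≈ 0.015267)
x = 4/17161 (x = (2/131)**2 = 4/17161 ≈ 0.00023309)
1/(x + 3*X) = 1/(4/17161 + 3*(-2000097)) = 1/(4/17161 - 6000291) = 1/(-102970993847/17161) = -17161/102970993847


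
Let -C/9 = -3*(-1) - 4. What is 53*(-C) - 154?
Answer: -631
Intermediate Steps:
C = 9 (C = -9*(-3*(-1) - 4) = -9*(3 - 4) = -9*(-1) = 9)
53*(-C) - 154 = 53*(-1*9) - 154 = 53*(-9) - 154 = -477 - 154 = -631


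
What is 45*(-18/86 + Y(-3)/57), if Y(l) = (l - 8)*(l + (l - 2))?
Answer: 49065/817 ≈ 60.055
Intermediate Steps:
Y(l) = (-8 + l)*(-2 + 2*l) (Y(l) = (-8 + l)*(l + (-2 + l)) = (-8 + l)*(-2 + 2*l))
45*(-18/86 + Y(-3)/57) = 45*(-18/86 + (16 - 18*(-3) + 2*(-3)**2)/57) = 45*(-18*1/86 + (16 + 54 + 2*9)*(1/57)) = 45*(-9/43 + (16 + 54 + 18)*(1/57)) = 45*(-9/43 + 88*(1/57)) = 45*(-9/43 + 88/57) = 45*(3271/2451) = 49065/817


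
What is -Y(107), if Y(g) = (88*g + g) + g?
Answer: -9630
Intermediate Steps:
Y(g) = 90*g (Y(g) = 89*g + g = 90*g)
-Y(107) = -90*107 = -1*9630 = -9630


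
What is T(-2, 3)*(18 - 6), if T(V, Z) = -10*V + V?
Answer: 216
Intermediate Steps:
T(V, Z) = -9*V
T(-2, 3)*(18 - 6) = (-9*(-2))*(18 - 6) = 18*12 = 216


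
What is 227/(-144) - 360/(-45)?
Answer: 925/144 ≈ 6.4236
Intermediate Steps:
227/(-144) - 360/(-45) = 227*(-1/144) - 360*(-1/45) = -227/144 + 8 = 925/144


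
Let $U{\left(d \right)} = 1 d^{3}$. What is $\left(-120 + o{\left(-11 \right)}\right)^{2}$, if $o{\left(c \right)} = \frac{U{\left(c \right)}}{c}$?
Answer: $1$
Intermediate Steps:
$U{\left(d \right)} = d^{3}$
$o{\left(c \right)} = c^{2}$ ($o{\left(c \right)} = \frac{c^{3}}{c} = c^{2}$)
$\left(-120 + o{\left(-11 \right)}\right)^{2} = \left(-120 + \left(-11\right)^{2}\right)^{2} = \left(-120 + 121\right)^{2} = 1^{2} = 1$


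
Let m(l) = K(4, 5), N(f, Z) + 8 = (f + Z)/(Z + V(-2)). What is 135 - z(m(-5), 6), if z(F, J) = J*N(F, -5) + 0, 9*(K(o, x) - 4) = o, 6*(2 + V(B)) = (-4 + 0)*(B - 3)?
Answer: 2003/11 ≈ 182.09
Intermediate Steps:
V(B) = -2*B/3 (V(B) = -2 + ((-4 + 0)*(B - 3))/6 = -2 + (-4*(-3 + B))/6 = -2 + (12 - 4*B)/6 = -2 + (2 - 2*B/3) = -2*B/3)
K(o, x) = 4 + o/9
N(f, Z) = -8 + (Z + f)/(4/3 + Z) (N(f, Z) = -8 + (f + Z)/(Z - ⅔*(-2)) = -8 + (Z + f)/(Z + 4/3) = -8 + (Z + f)/(4/3 + Z))
m(l) = 40/9 (m(l) = 4 + (⅑)*4 = 4 + 4/9 = 40/9)
z(F, J) = J*(-73/11 - 3*F/11) (z(F, J) = J*((-32 - 21*(-5) + 3*F)/(4 + 3*(-5))) + 0 = J*((-32 + 105 + 3*F)/(4 - 15)) + 0 = J*((73 + 3*F)/(-11)) + 0 = J*(-(73 + 3*F)/11) + 0 = J*(-73/11 - 3*F/11) + 0 = J*(-73/11 - 3*F/11))
135 - z(m(-5), 6) = 135 - (-1)*6*(73 + 3*(40/9))/11 = 135 - (-1)*6*(73 + 40/3)/11 = 135 - (-1)*6*259/(11*3) = 135 - 1*(-518/11) = 135 + 518/11 = 2003/11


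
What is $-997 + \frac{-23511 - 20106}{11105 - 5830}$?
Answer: $- \frac{5302792}{5275} \approx -1005.3$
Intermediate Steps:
$-997 + \frac{-23511 - 20106}{11105 - 5830} = -997 - \frac{43617}{5275} = - \frac{5302792}{5275}$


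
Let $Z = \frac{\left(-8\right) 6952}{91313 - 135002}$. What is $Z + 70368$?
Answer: $\frac{3074363168}{43689} \approx 70369.0$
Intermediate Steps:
$Z = \frac{55616}{43689}$ ($Z = - \frac{55616}{-43689} = \left(-55616\right) \left(- \frac{1}{43689}\right) = \frac{55616}{43689} \approx 1.273$)
$Z + 70368 = \frac{55616}{43689} + 70368 = \frac{3074363168}{43689}$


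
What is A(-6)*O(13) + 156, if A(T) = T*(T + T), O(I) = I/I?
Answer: 228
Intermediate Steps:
O(I) = 1
A(T) = 2*T² (A(T) = T*(2*T) = 2*T²)
A(-6)*O(13) + 156 = (2*(-6)²)*1 + 156 = (2*36)*1 + 156 = 72*1 + 156 = 72 + 156 = 228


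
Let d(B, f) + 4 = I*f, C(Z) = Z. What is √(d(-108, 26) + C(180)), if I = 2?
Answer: 2*√57 ≈ 15.100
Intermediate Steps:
d(B, f) = -4 + 2*f
√(d(-108, 26) + C(180)) = √((-4 + 2*26) + 180) = √((-4 + 52) + 180) = √(48 + 180) = √228 = 2*√57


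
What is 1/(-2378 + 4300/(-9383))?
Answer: -9383/22317074 ≈ -0.00042044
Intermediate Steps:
1/(-2378 + 4300/(-9383)) = 1/(-2378 + 4300*(-1/9383)) = 1/(-2378 - 4300/9383) = 1/(-22317074/9383) = -9383/22317074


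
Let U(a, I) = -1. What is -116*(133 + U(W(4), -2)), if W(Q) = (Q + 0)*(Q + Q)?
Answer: -15312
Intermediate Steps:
W(Q) = 2*Q² (W(Q) = Q*(2*Q) = 2*Q²)
-116*(133 + U(W(4), -2)) = -116*(133 - 1) = -116*132 = -15312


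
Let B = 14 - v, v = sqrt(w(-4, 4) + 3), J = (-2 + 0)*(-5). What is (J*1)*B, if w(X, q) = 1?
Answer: 120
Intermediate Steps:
J = 10 (J = -2*(-5) = 10)
v = 2 (v = sqrt(1 + 3) = sqrt(4) = 2)
B = 12 (B = 14 - 1*2 = 14 - 2 = 12)
(J*1)*B = (10*1)*12 = 10*12 = 120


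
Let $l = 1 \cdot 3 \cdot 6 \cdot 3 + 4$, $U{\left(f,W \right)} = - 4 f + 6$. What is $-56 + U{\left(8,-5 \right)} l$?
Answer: $-1564$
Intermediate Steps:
$U{\left(f,W \right)} = 6 - 4 f$
$l = 58$ ($l = 1 \cdot 18 \cdot 3 + 4 = 1 \cdot 54 + 4 = 54 + 4 = 58$)
$-56 + U{\left(8,-5 \right)} l = -56 + \left(6 - 32\right) 58 = -56 - 1508 = -1564$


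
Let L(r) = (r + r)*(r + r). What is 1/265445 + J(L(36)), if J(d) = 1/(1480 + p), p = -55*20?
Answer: 10633/4034764 ≈ 0.0026353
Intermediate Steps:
L(r) = 4*r**2 (L(r) = (2*r)*(2*r) = 4*r**2)
p = -1100
J(d) = 1/380 (J(d) = 1/(1480 - 1100) = 1/380)
1/265445 + J(L(36)) = 1/265445 + 1/380 = 10633/4034764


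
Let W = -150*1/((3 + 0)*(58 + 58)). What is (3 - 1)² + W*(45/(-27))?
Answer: 821/174 ≈ 4.7184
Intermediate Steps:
W = -25/58 (W = -150/(116*3) = -150/348 = -150*1/348 = -25/58 ≈ -0.43103)
(3 - 1)² + W*(45/(-27)) = (3 - 1)² - 1125/(58*(-27)) = 2² - 1125*(-1)/(58*27) = 4 - 25/58*(-5/3) = 4 + 125/174 = 821/174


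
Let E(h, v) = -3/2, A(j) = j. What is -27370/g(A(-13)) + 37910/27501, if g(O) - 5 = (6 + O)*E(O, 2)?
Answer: -1504229530/852531 ≈ -1764.4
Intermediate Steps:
E(h, v) = -3/2 (E(h, v) = -3*½ = -3/2)
g(O) = -4 - 3*O/2 (g(O) = 5 + (6 + O)*(-3/2) = 5 + (-9 - 3*O/2) = -4 - 3*O/2)
-27370/g(A(-13)) + 37910/27501 = -27370/(-4 - 3/2*(-13)) + 37910/27501 = -27370/(-4 + 39/2) + 37910*(1/27501) = -27370/31/2 + 37910/27501 = -27370*2/31 + 37910/27501 = -54740/31 + 37910/27501 = -1504229530/852531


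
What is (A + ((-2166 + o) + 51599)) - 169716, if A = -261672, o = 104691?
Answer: -277264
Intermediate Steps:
(A + ((-2166 + o) + 51599)) - 169716 = (-261672 + ((-2166 + 104691) + 51599)) - 169716 = (-261672 + (102525 + 51599)) - 169716 = (-261672 + 154124) - 169716 = -107548 - 169716 = -277264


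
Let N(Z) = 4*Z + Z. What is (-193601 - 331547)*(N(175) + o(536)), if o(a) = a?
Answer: -740983828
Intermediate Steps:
N(Z) = 5*Z
(-193601 - 331547)*(N(175) + o(536)) = (-193601 - 331547)*(5*175 + 536) = -525148*(875 + 536) = -525148*1411 = -740983828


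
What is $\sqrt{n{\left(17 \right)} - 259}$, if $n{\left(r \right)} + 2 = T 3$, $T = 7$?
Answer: $4 i \sqrt{15} \approx 15.492 i$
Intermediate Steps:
$n{\left(r \right)} = 19$ ($n{\left(r \right)} = -2 + 7 \cdot 3 = -2 + 21 = 19$)
$\sqrt{n{\left(17 \right)} - 259} = \sqrt{19 - 259} = \sqrt{-240} = 4 i \sqrt{15}$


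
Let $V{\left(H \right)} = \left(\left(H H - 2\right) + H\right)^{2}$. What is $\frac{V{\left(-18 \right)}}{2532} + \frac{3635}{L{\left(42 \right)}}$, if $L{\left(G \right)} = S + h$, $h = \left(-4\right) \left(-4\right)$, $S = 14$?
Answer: $\frac{66535}{422} \approx 157.67$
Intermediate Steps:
$h = 16$
$V{\left(H \right)} = \left(-2 + H + H^{2}\right)^{2}$ ($V{\left(H \right)} = \left(\left(H^{2} - 2\right) + H\right)^{2} = \left(\left(-2 + H^{2}\right) + H\right)^{2} = \left(-2 + H + H^{2}\right)^{2}$)
$L{\left(G \right)} = 30$ ($L{\left(G \right)} = 14 + 16 = 30$)
$\frac{V{\left(-18 \right)}}{2532} + \frac{3635}{L{\left(42 \right)}} = \frac{\left(-2 - 18 + \left(-18\right)^{2}\right)^{2}}{2532} + \frac{3635}{30} = \left(-2 - 18 + 324\right)^{2} \cdot \frac{1}{2532} + 3635 \cdot \frac{1}{30} = 304^{2} \cdot \frac{1}{2532} + \frac{727}{6} = 92416 \cdot \frac{1}{2532} + \frac{727}{6} = \frac{23104}{633} + \frac{727}{6} = \frac{66535}{422}$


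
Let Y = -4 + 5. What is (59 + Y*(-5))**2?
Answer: 2916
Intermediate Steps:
Y = 1
(59 + Y*(-5))**2 = (59 + 1*(-5))**2 = (59 - 5)**2 = 54**2 = 2916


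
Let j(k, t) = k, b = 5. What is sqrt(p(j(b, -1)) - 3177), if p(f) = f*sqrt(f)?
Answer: sqrt(-3177 + 5*sqrt(5)) ≈ 56.266*I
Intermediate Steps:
p(f) = f**(3/2)
sqrt(p(j(b, -1)) - 3177) = sqrt(5**(3/2) - 3177) = sqrt(5*sqrt(5) - 3177) = sqrt(-3177 + 5*sqrt(5))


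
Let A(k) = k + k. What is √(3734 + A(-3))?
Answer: 4*√233 ≈ 61.057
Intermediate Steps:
A(k) = 2*k
√(3734 + A(-3)) = √(3734 + 2*(-3)) = √(3734 - 6) = √3728 = 4*√233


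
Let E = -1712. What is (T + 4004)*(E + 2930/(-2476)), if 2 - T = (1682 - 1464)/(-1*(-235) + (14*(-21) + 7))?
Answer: -221137828065/32188 ≈ -6.8702e+6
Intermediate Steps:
T = 161/26 (T = 2 - (1682 - 1464)/(-1*(-235) + (14*(-21) + 7)) = 2 - 218/(235 + (-294 + 7)) = 2 - 218/(235 - 287) = 2 - 218/(-52) = 2 - 218*(-1)/52 = 2 - 1*(-109/26) = 2 + 109/26 = 161/26 ≈ 6.1923)
(T + 4004)*(E + 2930/(-2476)) = (161/26 + 4004)*(-1712 + 2930/(-2476)) = 104265*(-1712 + 2930*(-1/2476))/26 = 104265*(-1712 - 1465/1238)/26 = (104265/26)*(-2120921/1238) = -221137828065/32188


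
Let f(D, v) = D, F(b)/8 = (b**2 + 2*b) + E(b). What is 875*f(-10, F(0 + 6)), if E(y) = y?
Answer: -8750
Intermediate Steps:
F(b) = 8*b**2 + 24*b (F(b) = 8*((b**2 + 2*b) + b) = 8*(b**2 + 3*b) = 8*b**2 + 24*b)
875*f(-10, F(0 + 6)) = 875*(-10) = -8750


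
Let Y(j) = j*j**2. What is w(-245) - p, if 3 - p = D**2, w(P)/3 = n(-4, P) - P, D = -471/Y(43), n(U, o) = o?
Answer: -18963867306/6321363049 ≈ -3.0000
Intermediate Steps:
Y(j) = j**3
D = -471/79507 (D = -471/(43**3) = -471/79507 ≈ -0.0059240)
w(P) = 0 (w(P) = 3*(P - P) = 3*0 = 0)
p = 18963867306/6321363049 (p = 3 - (-471/79507)**2 = 3 - 1*221841/6321363049 = 3 - 221841/6321363049 = 18963867306/6321363049 ≈ 3.0000)
w(-245) - p = 0 - 1*18963867306/6321363049 = 0 - 18963867306/6321363049 = -18963867306/6321363049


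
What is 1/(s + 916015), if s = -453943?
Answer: 1/462072 ≈ 2.1642e-6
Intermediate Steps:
1/(s + 916015) = 1/(-453943 + 916015) = 1/462072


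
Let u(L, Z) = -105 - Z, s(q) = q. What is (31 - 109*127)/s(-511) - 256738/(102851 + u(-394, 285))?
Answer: 1283998214/52357571 ≈ 24.524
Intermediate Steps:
(31 - 109*127)/s(-511) - 256738/(102851 + u(-394, 285)) = (31 - 109*127)/(-511) - 256738/(102851 + (-105 - 1*285)) = (31 - 13843)*(-1/511) - 256738/(102851 + (-105 - 285)) = -13812*(-1/511) - 256738/(102851 - 390) = 13812/511 - 256738/102461 = 1283998214/52357571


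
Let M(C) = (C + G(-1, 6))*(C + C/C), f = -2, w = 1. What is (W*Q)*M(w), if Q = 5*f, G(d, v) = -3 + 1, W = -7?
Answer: -140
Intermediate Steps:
G(d, v) = -2
M(C) = (1 + C)*(-2 + C) (M(C) = (C - 2)*(C + C/C) = (-2 + C)*(C + 1) = (-2 + C)*(1 + C) = (1 + C)*(-2 + C))
Q = -10 (Q = 5*(-2) = -10)
(W*Q)*M(w) = (-7*(-10))*(-2 + 1**2 - 1*1) = 70*(-2 + 1 - 1) = 70*(-2) = -140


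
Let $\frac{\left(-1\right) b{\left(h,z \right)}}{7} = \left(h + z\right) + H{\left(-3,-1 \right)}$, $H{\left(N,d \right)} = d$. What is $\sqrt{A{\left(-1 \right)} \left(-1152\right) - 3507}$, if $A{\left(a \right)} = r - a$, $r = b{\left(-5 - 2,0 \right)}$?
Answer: $i \sqrt{69171} \approx 263.0 i$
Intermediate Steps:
$b{\left(h,z \right)} = 7 - 7 h - 7 z$ ($b{\left(h,z \right)} = - 7 \left(\left(h + z\right) - 1\right) = - 7 \left(-1 + h + z\right) = 7 - 7 h - 7 z$)
$r = 56$ ($r = 7 - 7 \left(-5 - 2\right) - 0 = 7 - -49 + 0 = 7 + 49 + 0 = 56$)
$A{\left(a \right)} = 56 - a$
$\sqrt{A{\left(-1 \right)} \left(-1152\right) - 3507} = \sqrt{\left(56 - -1\right) \left(-1152\right) - 3507} = \sqrt{\left(56 + 1\right) \left(-1152\right) - 3507} = \sqrt{57 \left(-1152\right) - 3507} = \sqrt{-65664 - 3507} = \sqrt{-69171} = i \sqrt{69171}$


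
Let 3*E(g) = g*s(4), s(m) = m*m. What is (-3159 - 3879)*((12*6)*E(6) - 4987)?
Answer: 18882954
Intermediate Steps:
s(m) = m²
E(g) = 16*g/3 (E(g) = (g*4²)/3 = (g*16)/3 = (16*g)/3 = 16*g/3)
(-3159 - 3879)*((12*6)*E(6) - 4987) = (-3159 - 3879)*((12*6)*((16/3)*6) - 4987) = -7038*(72*32 - 4987) = -7038*(2304 - 4987) = -7038*(-2683) = 18882954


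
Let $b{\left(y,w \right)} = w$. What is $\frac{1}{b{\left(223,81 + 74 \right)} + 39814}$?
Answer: $\frac{1}{39969} \approx 2.5019 \cdot 10^{-5}$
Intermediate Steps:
$\frac{1}{b{\left(223,81 + 74 \right)} + 39814} = \frac{1}{\left(81 + 74\right) + 39814} = \frac{1}{155 + 39814} = \frac{1}{39969}$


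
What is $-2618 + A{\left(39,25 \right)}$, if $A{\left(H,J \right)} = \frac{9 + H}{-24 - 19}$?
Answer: $- \frac{112622}{43} \approx -2619.1$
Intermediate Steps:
$A{\left(H,J \right)} = - \frac{9}{43} - \frac{H}{43}$ ($A{\left(H,J \right)} = \frac{9 + H}{-43} = \left(9 + H\right) \left(- \frac{1}{43}\right) = - \frac{9}{43} - \frac{H}{43}$)
$-2618 + A{\left(39,25 \right)} = -2618 - \frac{48}{43} = - \frac{112622}{43}$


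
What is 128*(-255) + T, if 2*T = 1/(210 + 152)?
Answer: -23631359/724 ≈ -32640.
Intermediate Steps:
T = 1/724 (T = 1/(2*(210 + 152)) = (½)/362 = (½)*(1/362) = 1/724 ≈ 0.0013812)
128*(-255) + T = 128*(-255) + 1/724 = -32640 + 1/724 = -23631359/724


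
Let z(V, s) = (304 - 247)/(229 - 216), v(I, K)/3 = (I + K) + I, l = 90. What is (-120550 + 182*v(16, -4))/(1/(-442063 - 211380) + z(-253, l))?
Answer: -447087660929/18623119 ≈ -24007.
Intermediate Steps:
v(I, K) = 3*K + 6*I (v(I, K) = 3*((I + K) + I) = 3*(K + 2*I) = 3*K + 6*I)
z(V, s) = 57/13
(-120550 + 182*v(16, -4))/(1/(-442063 - 211380) + z(-253, l)) = (-120550 + 182*(3*(-4) + 6*16))/(1/(-442063 - 211380) + 57/13) = (-120550 + 182*(-12 + 96))/(1/(-653443) + 57/13) = (-120550 + 182*84)/(-1/653443 + 57/13) = (-120550 + 15288)/(37246238/8494759) = -105262*8494759/37246238 = -447087660929/18623119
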